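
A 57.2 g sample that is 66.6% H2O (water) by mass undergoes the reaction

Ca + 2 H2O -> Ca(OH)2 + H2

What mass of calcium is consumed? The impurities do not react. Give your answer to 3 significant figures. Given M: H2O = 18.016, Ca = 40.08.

42.4 g

Mass of pure H2O = 57.2 g × 0.666 = 38.10 g.
n(H2O) = 38.10 g / 18.016 g/mol = 2.115 mol.
From the equation the H2O:Ca mole ratio is 2:1, so n(Ca) = 2.115 × 1/2 = 1.057 mol.
Mass of Ca = 1.057 mol × 40.08 g/mol = 42.37 g.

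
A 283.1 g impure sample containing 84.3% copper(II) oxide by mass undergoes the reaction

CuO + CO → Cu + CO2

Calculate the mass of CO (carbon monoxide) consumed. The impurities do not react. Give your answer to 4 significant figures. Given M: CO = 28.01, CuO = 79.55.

84.03 g

Mass of pure CuO = 283.1 g × 0.843 = 238.65 g.
n(CuO) = 238.65 g / 79.55 g/mol = 3.0000 mol.
From the equation the CuO:CO mole ratio is 1:1, so n(CO) = 3.0000 × 1/1 = 3.0000 mol.
Mass of CO = 3.0000 mol × 28.01 g/mol = 84.031 g.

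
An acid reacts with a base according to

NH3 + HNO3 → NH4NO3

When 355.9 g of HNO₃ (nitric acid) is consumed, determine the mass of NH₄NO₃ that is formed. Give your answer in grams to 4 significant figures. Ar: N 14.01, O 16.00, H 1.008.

452.1 g

M(HNO3) = 1.008 + 14.01 + 3(16.00) = 63.018 g/mol.
M(NH4NO3) = 2(14.01) + 4(1.008) + 3(16.00) = 80.052 g/mol.
n(HNO3) = 355.90 g / 63.018 g/mol = 5.6476 mol.
From the equation the HNO3:NH4NO3 mole ratio is 1:1, so n(NH4NO3) = 5.6476 × 1/1 = 5.6476 mol.
Mass of NH4NO3 = 5.6476 mol × 80.052 g/mol = 452.10 g.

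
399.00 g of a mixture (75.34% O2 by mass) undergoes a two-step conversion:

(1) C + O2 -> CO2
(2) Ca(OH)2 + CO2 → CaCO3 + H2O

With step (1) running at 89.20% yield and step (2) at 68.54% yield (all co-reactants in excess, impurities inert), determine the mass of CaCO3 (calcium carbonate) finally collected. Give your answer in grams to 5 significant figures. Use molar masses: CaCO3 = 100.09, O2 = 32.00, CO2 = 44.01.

574.84 g

Pure O2 = 399.00 × 0.7534 = 300.607 g.
n(O2) = 300.607 / 32.00 = 9.39396 mol.
Step 1 (O2:CO2 = 1:1): theoretical n(CO2) = 9.39396 mol; at 89.20% yield, n(CO2) = 8.37941 mol.
Step 2 (CO2:CaCO3 = 1:1): theoretical n(CaCO3) = 8.37941 mol, so theoretical mass = 8.37941 × 100.09 = 838.695 g.
At 68.54% yield, actual mass of CaCO3 = 838.695 × 0.6854 = 574.842 g.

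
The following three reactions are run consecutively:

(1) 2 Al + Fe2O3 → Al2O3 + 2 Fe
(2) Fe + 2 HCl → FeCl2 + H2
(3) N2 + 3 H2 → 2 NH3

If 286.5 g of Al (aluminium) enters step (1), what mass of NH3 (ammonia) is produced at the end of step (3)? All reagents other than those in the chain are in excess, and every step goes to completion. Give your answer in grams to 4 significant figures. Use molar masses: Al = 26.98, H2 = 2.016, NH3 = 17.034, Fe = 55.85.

n(Al) = 286.5 / 26.98 = 10.619 mol.
Reaction (1): Al→Fe ratio 2:2 ⇒ n(Fe) = 10.619 mol.
Reaction (2): Fe→H2 ratio 1:1 ⇒ n(H2) = 10.619 mol.
Reaction (3): H2→NH3 ratio 3:2 ⇒ n(NH3) = 7.0793 mol.
Mass of NH3 = 7.0793 × 17.034 = 120.59 g.

120.6 g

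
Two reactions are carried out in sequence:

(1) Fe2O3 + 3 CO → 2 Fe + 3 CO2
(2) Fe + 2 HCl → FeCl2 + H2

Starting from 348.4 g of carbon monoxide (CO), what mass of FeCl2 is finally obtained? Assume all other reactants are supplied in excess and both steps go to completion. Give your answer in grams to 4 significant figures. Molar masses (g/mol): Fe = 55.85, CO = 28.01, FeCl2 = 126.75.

1051 g

n(CO) = 348.40 / 28.01 = 12.438 mol.
Step 1 gives a 3:2 ratio of CO to Fe, so n(Fe) = 8.2923 mol.
In step 2 the Fe:FeCl2 ratio is 1:1, so n(FeCl2) = 8.2923 mol.
Mass of FeCl2 = 8.2923 × 126.75 = 1051.0 g.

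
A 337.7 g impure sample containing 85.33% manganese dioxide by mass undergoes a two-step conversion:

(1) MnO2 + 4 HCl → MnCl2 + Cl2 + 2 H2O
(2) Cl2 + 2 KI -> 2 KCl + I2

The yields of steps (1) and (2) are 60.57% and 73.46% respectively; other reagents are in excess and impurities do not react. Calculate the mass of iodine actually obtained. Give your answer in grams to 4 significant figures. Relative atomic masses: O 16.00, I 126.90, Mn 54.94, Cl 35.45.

Pure MnO2 = 337.7 × 0.8533 = 288.16 g.
M(MnO2) = 54.94 + 2(16.00) = 86.94 g/mol.
M(I2) = 2(126.90) = 253.80 g/mol.
n(MnO2) = 288.16 / 86.94 = 3.3145 mol.
Step 1 (MnO2:Cl2 = 1:1): theoretical n(Cl2) = 3.3145 mol; at 60.57% yield, n(Cl2) = 2.0076 mol.
Step 2 (Cl2:I2 = 1:1): theoretical n(I2) = 2.0076 mol, so theoretical mass = 2.0076 × 253.80 = 509.52 g.
At 73.46% yield, actual mass of I2 = 509.52 × 0.7346 = 374.29 g.

374.3 g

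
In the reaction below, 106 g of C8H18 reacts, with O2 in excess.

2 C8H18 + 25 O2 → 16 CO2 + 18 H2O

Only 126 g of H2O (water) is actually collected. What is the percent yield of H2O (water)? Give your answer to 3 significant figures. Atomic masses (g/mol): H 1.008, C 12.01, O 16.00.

83.7 %

M(C8H18) = 8(12.01) + 18(1.008) = 114.224 g/mol.
M(H2O) = 2(1.008) + 16.00 = 18.016 g/mol.
n(C8H18) = 106.0 g / 114.224 g/mol = 0.9280 mol.
From the equation the C8H18:H2O mole ratio is 2:18, so n(H2O) = 0.9280 × 18/2 = 8.352 mol.
Mass of H2O = 8.352 mol × 18.016 g/mol = 150.5 g.
This is the theoretical yield. Percent yield = 126 g / 150.5 g × 100% = 83.74%.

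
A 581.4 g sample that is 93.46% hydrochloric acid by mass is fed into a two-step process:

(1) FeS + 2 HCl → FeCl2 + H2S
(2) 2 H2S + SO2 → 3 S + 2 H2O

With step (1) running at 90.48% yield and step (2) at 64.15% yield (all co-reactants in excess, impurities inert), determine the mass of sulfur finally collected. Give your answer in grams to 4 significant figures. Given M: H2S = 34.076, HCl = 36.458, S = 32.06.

Pure HCl = 581.4 × 0.9346 = 543.38 g.
n(HCl) = 543.38 / 36.458 = 14.904 mol.
Step 1 (HCl:H2S = 2:1): theoretical n(H2S) = 7.4521 mol; at 90.48% yield, n(H2S) = 6.7426 mol.
Step 2 (H2S:S = 2:3): theoretical n(S) = 10.114 mol, so theoretical mass = 10.114 × 32.06 = 324.25 g.
At 64.15% yield, actual mass of S = 324.25 × 0.6415 = 208.01 g.

208.0 g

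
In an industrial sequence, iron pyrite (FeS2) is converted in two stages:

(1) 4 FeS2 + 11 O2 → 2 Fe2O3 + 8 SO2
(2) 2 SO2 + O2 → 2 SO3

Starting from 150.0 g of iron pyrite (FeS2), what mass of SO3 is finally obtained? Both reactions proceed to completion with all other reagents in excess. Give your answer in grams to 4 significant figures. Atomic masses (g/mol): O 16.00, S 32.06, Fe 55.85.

M(FeS2) = 55.85 + 2(32.06) = 119.97 g/mol.
M(SO3) = 32.06 + 3(16.00) = 80.06 g/mol.
n(FeS2) = 150.00 / 119.97 = 1.2503 mol.
Step 1 gives a 4:8 ratio of FeS2 to SO2, so n(SO2) = 2.5006 mol.
In step 2 the SO2:SO3 ratio is 2:2, so n(SO3) = 2.5006 mol.
Mass of SO3 = 2.5006 × 80.06 = 200.20 g.

200.2 g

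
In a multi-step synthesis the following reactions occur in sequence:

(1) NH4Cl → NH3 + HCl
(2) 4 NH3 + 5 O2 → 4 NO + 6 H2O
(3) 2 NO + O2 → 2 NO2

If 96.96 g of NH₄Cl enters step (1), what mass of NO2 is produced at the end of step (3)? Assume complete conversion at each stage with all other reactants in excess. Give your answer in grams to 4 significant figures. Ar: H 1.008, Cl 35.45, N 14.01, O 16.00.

M(NH4Cl) = 14.01 + 4(1.008) + 35.45 = 53.492 g/mol.
M(NO2) = 14.01 + 2(16.00) = 46.01 g/mol.
n(NH4Cl) = 96.96 / 53.492 = 1.8126 mol.
Reaction (1): NH4Cl→NH3 ratio 1:1 ⇒ n(NH3) = 1.8126 mol.
Reaction (2): NH3→NO ratio 4:4 ⇒ n(NO) = 1.8126 mol.
Reaction (3): NO→NO2 ratio 2:2 ⇒ n(NO2) = 1.8126 mol.
Mass of NO2 = 1.8126 × 46.01 = 83.398 g.

83.40 g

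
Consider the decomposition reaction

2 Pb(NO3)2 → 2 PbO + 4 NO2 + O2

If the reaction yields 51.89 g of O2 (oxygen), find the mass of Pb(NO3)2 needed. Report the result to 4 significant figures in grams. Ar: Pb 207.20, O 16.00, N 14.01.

1074 g

M(O2) = 2(16.00) = 32.00 g/mol.
M(Pb(NO3)2) = 207.20 + 2(14.01) + 6(16.00) = 331.22 g/mol.
n(O2) = 51.890 g / 32.00 g/mol = 1.6216 mol.
From the equation the O2:Pb(NO3)2 mole ratio is 1:2, so n(Pb(NO3)2) = 1.6216 × 2/1 = 3.2431 mol.
Mass of Pb(NO3)2 = 3.2431 mol × 331.22 g/mol = 1074.2 g.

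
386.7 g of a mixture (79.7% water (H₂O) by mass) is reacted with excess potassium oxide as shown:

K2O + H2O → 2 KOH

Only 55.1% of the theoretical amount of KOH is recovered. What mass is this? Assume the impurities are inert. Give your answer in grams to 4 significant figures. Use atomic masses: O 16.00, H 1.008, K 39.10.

1058 g

Pure H2O available = 386.7 g × 0.797 = 308.20 g.
M(H2O) = 2(1.008) + 16.00 = 18.016 g/mol.
M(KOH) = 39.10 + 16.00 + 1.008 = 56.108 g/mol.
n(H2O) = 308.20 g / 18.016 g/mol = 17.107 mol.
From the equation the H2O:KOH mole ratio is 1:2, so n(KOH) = 17.107 × 2/1 = 34.214 mol.
Mass of KOH = 34.214 mol × 56.108 g/mol = 1919.7 g.
Actual mass collected = 1919.7 g × 0.551 = 1057.7 g.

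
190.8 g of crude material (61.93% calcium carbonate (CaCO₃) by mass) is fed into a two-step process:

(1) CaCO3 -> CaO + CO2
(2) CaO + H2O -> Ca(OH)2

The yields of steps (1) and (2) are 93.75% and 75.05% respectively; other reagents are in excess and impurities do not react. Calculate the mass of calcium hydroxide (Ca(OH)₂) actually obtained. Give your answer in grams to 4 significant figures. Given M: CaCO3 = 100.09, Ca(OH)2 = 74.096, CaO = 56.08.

61.55 g

Pure CaCO3 = 190.8 × 0.6193 = 118.16 g.
n(CaCO3) = 118.16 / 100.09 = 1.1806 mol.
Step 1 (CaCO3:CaO = 1:1): theoretical n(CaO) = 1.1806 mol; at 93.75% yield, n(CaO) = 1.1068 mol.
Step 2 (CaO:Ca(OH)2 = 1:1): theoretical n(Ca(OH)2) = 1.1068 mol, so theoretical mass = 1.1068 × 74.096 = 82.008 g.
At 75.05% yield, actual mass of Ca(OH)2 = 82.008 × 0.7505 = 61.547 g.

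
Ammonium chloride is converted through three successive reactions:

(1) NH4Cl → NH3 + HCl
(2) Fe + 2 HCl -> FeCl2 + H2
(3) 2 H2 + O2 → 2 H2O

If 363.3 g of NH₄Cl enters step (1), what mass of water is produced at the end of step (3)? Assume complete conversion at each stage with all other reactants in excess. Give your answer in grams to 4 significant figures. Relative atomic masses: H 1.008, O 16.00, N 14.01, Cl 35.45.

M(NH4Cl) = 14.01 + 4(1.008) + 35.45 = 53.492 g/mol.
M(H2O) = 2(1.008) + 16.00 = 18.016 g/mol.
n(NH4Cl) = 363.3 / 53.492 = 6.7917 mol.
Reaction (1): NH4Cl→HCl ratio 1:1 ⇒ n(HCl) = 6.7917 mol.
Reaction (2): HCl→H2 ratio 2:1 ⇒ n(H2) = 3.3958 mol.
Reaction (3): H2→H2O ratio 2:2 ⇒ n(H2O) = 3.3958 mol.
Mass of H2O = 3.3958 × 18.016 = 61.179 g.

61.18 g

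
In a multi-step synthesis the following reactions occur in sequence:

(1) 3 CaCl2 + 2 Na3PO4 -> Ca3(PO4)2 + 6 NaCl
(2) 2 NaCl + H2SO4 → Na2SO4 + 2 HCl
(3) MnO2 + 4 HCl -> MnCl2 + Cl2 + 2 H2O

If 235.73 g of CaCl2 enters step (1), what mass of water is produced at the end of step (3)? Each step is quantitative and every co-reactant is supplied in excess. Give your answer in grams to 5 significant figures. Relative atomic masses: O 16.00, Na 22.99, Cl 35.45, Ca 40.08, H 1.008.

38.267 g

M(CaCl2) = 40.08 + 2(35.45) = 110.98 g/mol.
M(H2O) = 2(1.008) + 16.00 = 18.016 g/mol.
n(CaCl2) = 235.73 / 110.98 = 2.12408 mol.
Reaction (1): CaCl2→NaCl ratio 3:6 ⇒ n(NaCl) = 4.24815 mol.
Reaction (2): NaCl→HCl ratio 2:2 ⇒ n(HCl) = 4.24815 mol.
Reaction (3): HCl→H2O ratio 4:2 ⇒ n(H2O) = 2.12408 mol.
Mass of H2O = 2.12408 × 18.016 = 38.2674 g.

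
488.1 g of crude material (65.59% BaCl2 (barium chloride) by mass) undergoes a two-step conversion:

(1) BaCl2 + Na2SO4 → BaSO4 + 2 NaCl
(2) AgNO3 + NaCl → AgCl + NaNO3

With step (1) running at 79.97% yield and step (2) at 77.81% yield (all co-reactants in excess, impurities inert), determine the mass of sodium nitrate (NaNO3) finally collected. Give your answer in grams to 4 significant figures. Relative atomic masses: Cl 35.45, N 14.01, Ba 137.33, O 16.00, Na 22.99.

162.6 g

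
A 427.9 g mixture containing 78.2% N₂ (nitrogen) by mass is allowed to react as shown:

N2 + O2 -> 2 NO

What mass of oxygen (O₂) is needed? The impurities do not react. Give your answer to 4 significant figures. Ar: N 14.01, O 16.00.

382.1 g

Mass of pure N2 = 427.9 g × 0.782 = 334.62 g.
M(N2) = 2(14.01) = 28.02 g/mol.
M(O2) = 2(16.00) = 32.00 g/mol.
n(N2) = 334.62 g / 28.02 g/mol = 11.942 mol.
From the equation the N2:O2 mole ratio is 1:1, so n(O2) = 11.942 × 1/1 = 11.942 mol.
Mass of O2 = 11.942 mol × 32.00 g/mol = 382.15 g.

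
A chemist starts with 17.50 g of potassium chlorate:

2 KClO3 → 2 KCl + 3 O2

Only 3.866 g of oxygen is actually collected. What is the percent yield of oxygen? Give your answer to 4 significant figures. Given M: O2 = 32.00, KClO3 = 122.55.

n(KClO3) = 17.500 g / 122.55 g/mol = 0.14280 mol.
From the equation the KClO3:O2 mole ratio is 2:3, so n(O2) = 0.14280 × 3/2 = 0.21420 mol.
Mass of O2 = 0.21420 mol × 32.00 g/mol = 6.8543 g.
This is the theoretical yield. Percent yield = 3.866 g / 6.8543 g × 100% = 56.402%.

56.40 %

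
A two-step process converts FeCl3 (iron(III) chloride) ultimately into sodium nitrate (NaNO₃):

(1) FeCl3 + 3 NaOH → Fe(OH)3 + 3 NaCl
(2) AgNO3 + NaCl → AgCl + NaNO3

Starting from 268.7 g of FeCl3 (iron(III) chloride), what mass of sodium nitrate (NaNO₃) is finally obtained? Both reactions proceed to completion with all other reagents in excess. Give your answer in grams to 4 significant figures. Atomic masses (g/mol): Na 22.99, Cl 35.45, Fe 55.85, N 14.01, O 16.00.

422.4 g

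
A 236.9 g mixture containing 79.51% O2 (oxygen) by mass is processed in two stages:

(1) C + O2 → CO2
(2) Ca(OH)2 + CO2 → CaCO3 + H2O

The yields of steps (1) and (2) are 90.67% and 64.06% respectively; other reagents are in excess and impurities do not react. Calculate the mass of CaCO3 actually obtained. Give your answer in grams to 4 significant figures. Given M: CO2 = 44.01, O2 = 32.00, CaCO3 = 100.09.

342.2 g

Pure O2 = 236.9 × 0.7951 = 188.36 g.
n(O2) = 188.36 / 32.00 = 5.8862 mol.
Step 1 (O2:CO2 = 1:1): theoretical n(CO2) = 5.8862 mol; at 90.67% yield, n(CO2) = 5.3370 mol.
Step 2 (CO2:CaCO3 = 1:1): theoretical n(CaCO3) = 5.3370 mol, so theoretical mass = 5.3370 × 100.09 = 534.18 g.
At 64.06% yield, actual mass of CaCO3 = 534.18 × 0.6406 = 342.20 g.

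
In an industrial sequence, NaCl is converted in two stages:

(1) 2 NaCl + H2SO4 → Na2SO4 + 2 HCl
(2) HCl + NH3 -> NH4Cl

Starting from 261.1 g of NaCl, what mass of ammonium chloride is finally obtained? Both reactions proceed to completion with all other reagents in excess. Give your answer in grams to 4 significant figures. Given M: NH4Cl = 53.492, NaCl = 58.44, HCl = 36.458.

n(NaCl) = 261.10 / 58.44 = 4.4678 mol.
Step 1 gives a 2:2 ratio of NaCl to HCl, so n(HCl) = 4.4678 mol.
In step 2 the HCl:NH4Cl ratio is 1:1, so n(NH4Cl) = 4.4678 mol.
Mass of NH4Cl = 4.4678 × 53.492 = 238.99 g.

239.0 g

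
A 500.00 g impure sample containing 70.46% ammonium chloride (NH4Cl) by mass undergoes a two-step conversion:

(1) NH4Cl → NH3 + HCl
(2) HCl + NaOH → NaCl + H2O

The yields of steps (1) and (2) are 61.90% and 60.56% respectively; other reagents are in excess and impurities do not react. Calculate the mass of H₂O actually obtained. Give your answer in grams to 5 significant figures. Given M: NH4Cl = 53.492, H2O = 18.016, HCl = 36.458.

Pure NH4Cl = 500.00 × 0.7046 = 352.300 g.
n(NH4Cl) = 352.300 / 53.492 = 6.58603 mol.
Step 1 (NH4Cl:HCl = 1:1): theoretical n(HCl) = 6.58603 mol; at 61.90% yield, n(HCl) = 4.07675 mol.
Step 2 (HCl:H2O = 1:1): theoretical n(H2O) = 4.07675 mol, so theoretical mass = 4.07675 × 18.016 = 73.4468 g.
At 60.56% yield, actual mass of H2O = 73.4468 × 0.6056 = 44.4794 g.

44.479 g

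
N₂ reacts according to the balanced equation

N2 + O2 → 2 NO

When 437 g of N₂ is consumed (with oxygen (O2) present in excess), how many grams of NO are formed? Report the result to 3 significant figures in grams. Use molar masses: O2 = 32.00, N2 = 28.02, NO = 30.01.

936 g

n(N2) = 437.0 g / 28.02 g/mol = 15.60 mol.
From the equation the N2:NO mole ratio is 1:2, so n(NO) = 15.60 × 2/1 = 31.19 mol.
Mass of NO = 31.19 mol × 30.01 g/mol = 936.1 g.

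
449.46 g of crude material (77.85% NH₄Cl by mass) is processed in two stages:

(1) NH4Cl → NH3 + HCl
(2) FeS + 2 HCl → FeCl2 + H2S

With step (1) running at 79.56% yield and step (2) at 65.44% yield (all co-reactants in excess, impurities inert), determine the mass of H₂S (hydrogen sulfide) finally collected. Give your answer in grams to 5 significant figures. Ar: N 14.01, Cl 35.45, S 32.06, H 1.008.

Pure NH4Cl = 449.46 × 0.7785 = 349.905 g.
M(NH4Cl) = 14.01 + 4(1.008) + 35.45 = 53.492 g/mol.
M(H2S) = 2(1.008) + 32.06 = 34.076 g/mol.
n(NH4Cl) = 349.905 / 53.492 = 6.54125 mol.
Step 1 (NH4Cl:HCl = 1:1): theoretical n(HCl) = 6.54125 mol; at 79.56% yield, n(HCl) = 5.20422 mol.
Step 2 (HCl:H2S = 2:1): theoretical n(H2S) = 2.60211 mol, so theoretical mass = 2.60211 × 34.076 = 88.6695 g.
At 65.44% yield, actual mass of H2S = 88.6695 × 0.6544 = 58.0253 g.

58.025 g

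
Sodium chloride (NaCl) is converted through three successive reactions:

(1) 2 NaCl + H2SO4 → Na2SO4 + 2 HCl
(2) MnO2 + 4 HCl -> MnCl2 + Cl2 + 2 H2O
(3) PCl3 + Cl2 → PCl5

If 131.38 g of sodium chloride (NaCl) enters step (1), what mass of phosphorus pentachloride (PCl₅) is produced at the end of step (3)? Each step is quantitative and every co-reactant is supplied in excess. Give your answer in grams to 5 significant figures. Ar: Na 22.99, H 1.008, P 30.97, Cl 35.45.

M(NaCl) = 22.99 + 35.45 = 58.44 g/mol.
M(PCl5) = 30.97 + 5(35.45) = 208.22 g/mol.
n(NaCl) = 131.38 / 58.44 = 2.24812 mol.
Reaction (1): NaCl→HCl ratio 2:2 ⇒ n(HCl) = 2.24812 mol.
Reaction (2): HCl→Cl2 ratio 4:1 ⇒ n(Cl2) = 0.562029 mol.
Reaction (3): Cl2→PCl5 ratio 1:1 ⇒ n(PCl5) = 0.562029 mol.
Mass of PCl5 = 0.562029 × 208.22 = 117.026 g.

117.03 g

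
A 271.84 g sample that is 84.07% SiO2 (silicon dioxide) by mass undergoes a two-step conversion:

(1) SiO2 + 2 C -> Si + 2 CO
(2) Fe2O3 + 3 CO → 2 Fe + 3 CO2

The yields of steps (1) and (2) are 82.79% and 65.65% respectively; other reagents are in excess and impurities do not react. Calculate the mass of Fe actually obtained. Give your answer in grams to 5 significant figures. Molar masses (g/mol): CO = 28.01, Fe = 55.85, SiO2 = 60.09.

153.93 g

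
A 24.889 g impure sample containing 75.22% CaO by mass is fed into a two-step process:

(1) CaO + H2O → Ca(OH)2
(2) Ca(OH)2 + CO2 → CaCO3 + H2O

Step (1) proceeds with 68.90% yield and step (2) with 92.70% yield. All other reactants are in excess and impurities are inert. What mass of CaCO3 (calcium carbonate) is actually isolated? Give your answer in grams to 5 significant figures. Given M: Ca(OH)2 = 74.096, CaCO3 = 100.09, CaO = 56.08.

Pure CaO = 24.889 × 0.7522 = 18.7215 g.
n(CaO) = 18.7215 / 56.08 = 0.333836 mol.
Step 1 (CaO:Ca(OH)2 = 1:1): theoretical n(Ca(OH)2) = 0.333836 mol; at 68.90% yield, n(Ca(OH)2) = 0.230013 mol.
Step 2 (Ca(OH)2:CaCO3 = 1:1): theoretical n(CaCO3) = 0.230013 mol, so theoretical mass = 0.230013 × 100.09 = 23.0220 g.
At 92.70% yield, actual mass of CaCO3 = 23.0220 × 0.9270 = 21.3414 g.

21.341 g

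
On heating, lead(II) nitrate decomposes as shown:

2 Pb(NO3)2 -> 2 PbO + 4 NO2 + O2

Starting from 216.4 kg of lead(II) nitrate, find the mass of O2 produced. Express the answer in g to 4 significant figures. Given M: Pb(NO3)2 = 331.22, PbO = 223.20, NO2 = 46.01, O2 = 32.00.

10450 g

Convert: 216.4 kg = 216400 g.
n(Pb(NO3)2) = 216400 g / 331.22 g/mol = 653.34 mol.
From the equation the Pb(NO3)2:O2 mole ratio is 2:1, so n(O2) = 653.34 × 1/2 = 326.67 mol.
Mass of O2 = 326.67 mol × 32.00 g/mol = 10453 g.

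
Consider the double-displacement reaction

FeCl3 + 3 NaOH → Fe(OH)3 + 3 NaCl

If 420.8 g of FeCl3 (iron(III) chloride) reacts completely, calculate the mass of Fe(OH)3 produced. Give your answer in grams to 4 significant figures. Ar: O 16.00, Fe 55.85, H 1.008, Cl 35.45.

M(FeCl3) = 55.85 + 3(35.45) = 162.20 g/mol.
M(Fe(OH)3) = 55.85 + 3(16.00) + 3(1.008) = 106.874 g/mol.
n(FeCl3) = 420.80 g / 162.20 g/mol = 2.5943 mol.
From the equation the FeCl3:Fe(OH)3 mole ratio is 1:1, so n(Fe(OH)3) = 2.5943 × 1/1 = 2.5943 mol.
Mass of Fe(OH)3 = 2.5943 mol × 106.874 g/mol = 277.27 g.

277.3 g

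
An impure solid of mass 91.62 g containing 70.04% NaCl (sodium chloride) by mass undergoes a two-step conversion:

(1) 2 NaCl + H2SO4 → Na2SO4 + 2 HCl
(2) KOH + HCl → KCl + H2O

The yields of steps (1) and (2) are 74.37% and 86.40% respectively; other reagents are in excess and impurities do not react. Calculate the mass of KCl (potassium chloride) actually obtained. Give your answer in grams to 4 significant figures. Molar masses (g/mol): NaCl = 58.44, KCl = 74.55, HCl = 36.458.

52.60 g

Pure NaCl = 91.62 × 0.7004 = 64.171 g.
n(NaCl) = 64.171 / 58.44 = 1.0981 mol.
Step 1 (NaCl:HCl = 2:2): theoretical n(HCl) = 1.0981 mol; at 74.37% yield, n(HCl) = 0.81663 mol.
Step 2 (HCl:KCl = 1:1): theoretical n(KCl) = 0.81663 mol, so theoretical mass = 0.81663 × 74.55 = 60.880 g.
At 86.40% yield, actual mass of KCl = 60.880 × 0.8640 = 52.600 g.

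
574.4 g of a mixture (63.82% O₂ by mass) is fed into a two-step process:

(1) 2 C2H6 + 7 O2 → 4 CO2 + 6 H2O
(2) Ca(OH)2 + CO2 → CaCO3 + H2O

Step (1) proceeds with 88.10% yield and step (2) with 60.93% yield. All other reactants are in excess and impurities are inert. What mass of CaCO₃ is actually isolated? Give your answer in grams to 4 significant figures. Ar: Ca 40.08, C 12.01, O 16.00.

351.7 g

Pure O2 = 574.4 × 0.6382 = 366.58 g.
M(O2) = 2(16.00) = 32.00 g/mol.
M(CaCO3) = 40.08 + 12.01 + 3(16.00) = 100.09 g/mol.
n(O2) = 366.58 / 32.00 = 11.456 mol.
Step 1 (O2:CO2 = 7:4): theoretical n(CO2) = 6.5461 mol; at 88.10% yield, n(CO2) = 5.7671 mol.
Step 2 (CO2:CaCO3 = 1:1): theoretical n(CaCO3) = 5.7671 mol, so theoretical mass = 5.7671 × 100.09 = 577.23 g.
At 60.93% yield, actual mass of CaCO3 = 577.23 × 0.6093 = 351.71 g.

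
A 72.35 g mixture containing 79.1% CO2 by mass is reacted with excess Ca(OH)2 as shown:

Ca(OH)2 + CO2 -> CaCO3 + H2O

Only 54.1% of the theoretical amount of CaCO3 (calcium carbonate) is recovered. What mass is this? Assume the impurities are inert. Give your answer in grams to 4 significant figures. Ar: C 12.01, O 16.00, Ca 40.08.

Pure CO2 available = 72.35 g × 0.791 = 57.229 g.
M(CO2) = 12.01 + 2(16.00) = 44.01 g/mol.
M(CaCO3) = 40.08 + 12.01 + 3(16.00) = 100.09 g/mol.
n(CO2) = 57.229 g / 44.01 g/mol = 1.3004 mol.
From the equation the CO2:CaCO3 mole ratio is 1:1, so n(CaCO3) = 1.3004 × 1/1 = 1.3004 mol.
Mass of CaCO3 = 1.3004 mol × 100.09 g/mol = 130.15 g.
Actual mass collected = 130.15 g × 0.541 = 70.413 g.

70.41 g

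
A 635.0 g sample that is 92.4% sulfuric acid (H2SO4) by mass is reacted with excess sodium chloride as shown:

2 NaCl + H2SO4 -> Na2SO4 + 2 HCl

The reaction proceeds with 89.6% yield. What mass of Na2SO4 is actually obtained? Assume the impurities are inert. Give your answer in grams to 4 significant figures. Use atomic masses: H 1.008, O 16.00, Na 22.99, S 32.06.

Pure H2SO4 available = 635.0 g × 0.924 = 586.74 g.
M(H2SO4) = 2(1.008) + 32.06 + 4(16.00) = 98.076 g/mol.
M(Na2SO4) = 2(22.99) + 32.06 + 4(16.00) = 142.04 g/mol.
n(H2SO4) = 586.74 g / 98.076 g/mol = 5.9825 mol.
From the equation the H2SO4:Na2SO4 mole ratio is 1:1, so n(Na2SO4) = 5.9825 × 1/1 = 5.9825 mol.
Mass of Na2SO4 = 5.9825 mol × 142.04 g/mol = 849.75 g.
Actual mass collected = 849.75 g × 0.896 = 761.38 g.

761.4 g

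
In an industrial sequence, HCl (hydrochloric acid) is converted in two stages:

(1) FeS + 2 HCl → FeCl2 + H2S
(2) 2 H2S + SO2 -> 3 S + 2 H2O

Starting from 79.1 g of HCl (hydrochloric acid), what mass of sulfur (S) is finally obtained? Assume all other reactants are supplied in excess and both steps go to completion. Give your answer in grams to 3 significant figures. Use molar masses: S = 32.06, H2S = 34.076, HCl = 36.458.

n(HCl) = 79.10 / 36.458 = 2.170 mol.
Step 1 gives a 2:1 ratio of HCl to H2S, so n(H2S) = 1.085 mol.
In step 2 the H2S:S ratio is 2:3, so n(S) = 1.627 mol.
Mass of S = 1.627 × 32.06 = 52.17 g.

52.2 g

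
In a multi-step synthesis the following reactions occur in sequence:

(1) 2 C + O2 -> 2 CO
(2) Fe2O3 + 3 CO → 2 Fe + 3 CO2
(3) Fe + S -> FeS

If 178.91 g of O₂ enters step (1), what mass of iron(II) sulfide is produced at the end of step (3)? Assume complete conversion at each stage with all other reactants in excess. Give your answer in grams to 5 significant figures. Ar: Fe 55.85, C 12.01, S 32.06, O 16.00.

M(O2) = 2(16.00) = 32.00 g/mol.
M(FeS) = 55.85 + 32.06 = 87.91 g/mol.
n(O2) = 178.91 / 32.00 = 5.59094 mol.
Reaction (1): O2→CO ratio 1:2 ⇒ n(CO) = 11.1819 mol.
Reaction (2): CO→Fe ratio 3:2 ⇒ n(Fe) = 7.45458 mol.
Reaction (3): Fe→FeS ratio 1:1 ⇒ n(FeS) = 7.45458 mol.
Mass of FeS = 7.45458 × 87.91 = 655.332 g.

655.33 g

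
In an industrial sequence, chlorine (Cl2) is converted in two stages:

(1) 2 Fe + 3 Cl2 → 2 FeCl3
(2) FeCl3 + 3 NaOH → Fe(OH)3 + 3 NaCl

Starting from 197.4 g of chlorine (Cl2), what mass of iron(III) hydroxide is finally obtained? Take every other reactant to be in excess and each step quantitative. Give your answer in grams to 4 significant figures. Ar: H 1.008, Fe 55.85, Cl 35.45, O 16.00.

198.4 g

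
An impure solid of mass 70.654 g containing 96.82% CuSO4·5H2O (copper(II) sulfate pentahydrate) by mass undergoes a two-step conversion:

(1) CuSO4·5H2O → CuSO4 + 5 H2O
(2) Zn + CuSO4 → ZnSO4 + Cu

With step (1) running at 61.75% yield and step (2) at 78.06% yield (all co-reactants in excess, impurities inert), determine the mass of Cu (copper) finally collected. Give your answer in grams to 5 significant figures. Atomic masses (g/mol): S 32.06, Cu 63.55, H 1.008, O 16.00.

Pure CuSO4·5H2O = 70.654 × 0.9682 = 68.4072 g.
M(CuSO4·5H2O) = 63.55 + 32.06 + 9(16.00) + 10(1.008) = 249.69 g/mol.
M(Cu) = 63.55 g/mol.
n(CuSO4·5H2O) = 68.4072 / 249.69 = 0.273969 mol.
Step 1 (CuSO4·5H2O:CuSO4 = 1:1): theoretical n(CuSO4) = 0.273969 mol; at 61.75% yield, n(CuSO4) = 0.169176 mol.
Step 2 (CuSO4:Cu = 1:1): theoretical n(Cu) = 0.169176 mol, so theoretical mass = 0.169176 × 63.55 = 10.7511 g.
At 78.06% yield, actual mass of Cu = 10.7511 × 0.7806 = 8.39231 g.

8.3923 g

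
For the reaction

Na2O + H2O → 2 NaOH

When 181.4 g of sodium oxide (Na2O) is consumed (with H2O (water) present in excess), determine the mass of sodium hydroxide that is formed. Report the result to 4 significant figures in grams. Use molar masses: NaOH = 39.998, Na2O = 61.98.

n(Na2O) = 181.40 g / 61.98 g/mol = 2.9268 mol.
From the equation the Na2O:NaOH mole ratio is 1:2, so n(NaOH) = 2.9268 × 2/1 = 5.8535 mol.
Mass of NaOH = 5.8535 mol × 39.998 g/mol = 234.13 g.

234.1 g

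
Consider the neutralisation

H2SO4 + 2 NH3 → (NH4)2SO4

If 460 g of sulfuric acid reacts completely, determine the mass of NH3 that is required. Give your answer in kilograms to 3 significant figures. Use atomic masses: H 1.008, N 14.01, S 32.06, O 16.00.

0.160 kg

M(H2SO4) = 2(1.008) + 32.06 + 4(16.00) = 98.076 g/mol.
M(NH3) = 14.01 + 3(1.008) = 17.034 g/mol.
n(H2SO4) = 460.0 g / 98.076 g/mol = 4.690 mol.
From the equation the H2SO4:NH3 mole ratio is 1:2, so n(NH3) = 4.690 × 2/1 = 9.380 mol.
Mass of NH3 = 9.380 mol × 17.034 g/mol = 159.8 g.
Converting to kg: 159.8 g = 0.160 kg.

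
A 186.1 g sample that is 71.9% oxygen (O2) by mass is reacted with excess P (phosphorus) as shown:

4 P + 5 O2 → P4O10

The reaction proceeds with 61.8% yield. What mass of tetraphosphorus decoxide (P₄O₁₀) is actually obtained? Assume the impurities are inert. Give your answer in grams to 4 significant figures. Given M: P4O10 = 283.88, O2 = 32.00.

146.7 g

Pure O2 available = 186.1 g × 0.719 = 133.81 g.
n(O2) = 133.81 g / 32.00 g/mol = 4.1814 mol.
From the equation the O2:P4O10 mole ratio is 5:1, so n(P4O10) = 4.1814 × 1/5 = 0.83629 mol.
Mass of P4O10 = 0.83629 mol × 283.88 g/mol = 237.41 g.
Actual mass collected = 237.41 g × 0.618 = 146.72 g.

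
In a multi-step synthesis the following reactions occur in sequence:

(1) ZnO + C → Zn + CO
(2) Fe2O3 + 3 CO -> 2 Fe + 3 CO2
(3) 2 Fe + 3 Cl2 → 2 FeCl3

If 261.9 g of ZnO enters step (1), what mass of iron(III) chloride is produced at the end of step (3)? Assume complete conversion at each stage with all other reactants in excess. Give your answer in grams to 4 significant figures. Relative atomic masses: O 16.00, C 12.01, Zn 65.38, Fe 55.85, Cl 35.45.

M(ZnO) = 65.38 + 16.00 = 81.38 g/mol.
M(FeCl3) = 55.85 + 3(35.45) = 162.20 g/mol.
n(ZnO) = 261.9 / 81.38 = 3.2182 mol.
Reaction (1): ZnO→CO ratio 1:1 ⇒ n(CO) = 3.2182 mol.
Reaction (2): CO→Fe ratio 3:2 ⇒ n(Fe) = 2.1455 mol.
Reaction (3): Fe→FeCl3 ratio 2:2 ⇒ n(FeCl3) = 2.1455 mol.
Mass of FeCl3 = 2.1455 × 162.20 = 348.00 g.

348.0 g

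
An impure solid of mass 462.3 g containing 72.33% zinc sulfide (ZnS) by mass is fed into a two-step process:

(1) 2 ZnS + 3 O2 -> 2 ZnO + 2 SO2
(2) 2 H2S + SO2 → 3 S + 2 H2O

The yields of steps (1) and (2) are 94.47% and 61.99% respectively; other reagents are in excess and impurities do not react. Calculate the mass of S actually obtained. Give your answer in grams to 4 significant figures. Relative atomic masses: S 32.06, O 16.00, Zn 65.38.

Pure ZnS = 462.3 × 0.7233 = 334.38 g.
M(ZnS) = 65.38 + 32.06 = 97.44 g/mol.
M(S) = 32.06 g/mol.
n(ZnS) = 334.38 / 97.44 = 3.4317 mol.
Step 1 (ZnS:SO2 = 2:2): theoretical n(SO2) = 3.4317 mol; at 94.47% yield, n(SO2) = 3.2419 mol.
Step 2 (SO2:S = 1:3): theoretical n(S) = 9.7257 mol, so theoretical mass = 9.7257 × 32.06 = 311.81 g.
At 61.99% yield, actual mass of S = 311.81 × 0.6199 = 193.29 g.

193.3 g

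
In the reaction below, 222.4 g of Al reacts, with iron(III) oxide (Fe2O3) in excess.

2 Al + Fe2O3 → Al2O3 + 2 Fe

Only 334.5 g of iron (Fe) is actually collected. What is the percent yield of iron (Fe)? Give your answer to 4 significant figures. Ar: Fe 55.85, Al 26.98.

M(Al) = 26.98 g/mol.
M(Fe) = 55.85 g/mol.
n(Al) = 222.40 g / 26.98 g/mol = 8.2431 mol.
From the equation the Al:Fe mole ratio is 2:2, so n(Fe) = 8.2431 × 2/2 = 8.2431 mol.
Mass of Fe = 8.2431 mol × 55.85 g/mol = 460.38 g.
This is the theoretical yield. Percent yield = 334.5 g / 460.38 g × 100% = 72.657%.

72.66 %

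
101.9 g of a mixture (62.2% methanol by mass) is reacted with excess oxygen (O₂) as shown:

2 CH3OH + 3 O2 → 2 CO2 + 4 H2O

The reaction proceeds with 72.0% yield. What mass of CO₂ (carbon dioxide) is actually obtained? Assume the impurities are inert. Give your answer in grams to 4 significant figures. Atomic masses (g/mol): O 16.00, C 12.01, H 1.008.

62.68 g

Pure CH3OH available = 101.9 g × 0.622 = 63.382 g.
M(CH3OH) = 12.01 + 4(1.008) + 16.00 = 32.042 g/mol.
M(CO2) = 12.01 + 2(16.00) = 44.01 g/mol.
n(CH3OH) = 63.382 g / 32.042 g/mol = 1.9781 mol.
From the equation the CH3OH:CO2 mole ratio is 2:2, so n(CO2) = 1.9781 × 2/2 = 1.9781 mol.
Mass of CO2 = 1.9781 mol × 44.01 g/mol = 87.056 g.
Actual mass collected = 87.056 g × 0.720 = 62.680 g.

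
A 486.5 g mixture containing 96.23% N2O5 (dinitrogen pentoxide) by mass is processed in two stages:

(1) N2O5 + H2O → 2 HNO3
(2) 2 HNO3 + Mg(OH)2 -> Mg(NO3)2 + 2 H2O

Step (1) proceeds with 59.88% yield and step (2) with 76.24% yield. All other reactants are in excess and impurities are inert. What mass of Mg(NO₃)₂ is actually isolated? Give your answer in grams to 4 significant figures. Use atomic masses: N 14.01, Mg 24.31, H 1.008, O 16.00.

293.5 g

Pure N2O5 = 486.5 × 0.9623 = 468.16 g.
M(N2O5) = 2(14.01) + 5(16.00) = 108.02 g/mol.
M(Mg(NO3)2) = 24.31 + 2(14.01) + 6(16.00) = 148.33 g/mol.
n(N2O5) = 468.16 / 108.02 = 4.3340 mol.
Step 1 (N2O5:HNO3 = 1:2): theoretical n(HNO3) = 8.6680 mol; at 59.88% yield, n(HNO3) = 5.1904 mol.
Step 2 (HNO3:Mg(NO3)2 = 2:1): theoretical n(Mg(NO3)2) = 2.5952 mol, so theoretical mass = 2.5952 × 148.33 = 384.95 g.
At 76.24% yield, actual mass of Mg(NO3)2 = 384.95 × 0.7624 = 293.48 g.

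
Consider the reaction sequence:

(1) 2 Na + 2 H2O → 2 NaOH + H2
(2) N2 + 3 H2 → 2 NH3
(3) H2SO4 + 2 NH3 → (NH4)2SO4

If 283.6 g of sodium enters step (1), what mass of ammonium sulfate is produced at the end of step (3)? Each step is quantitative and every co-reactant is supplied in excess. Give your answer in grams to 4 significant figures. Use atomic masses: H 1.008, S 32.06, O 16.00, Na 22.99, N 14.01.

271.7 g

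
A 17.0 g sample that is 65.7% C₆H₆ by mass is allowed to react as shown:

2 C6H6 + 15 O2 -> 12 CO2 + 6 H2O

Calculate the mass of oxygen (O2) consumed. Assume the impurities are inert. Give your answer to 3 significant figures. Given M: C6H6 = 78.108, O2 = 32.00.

Mass of pure C6H6 = 17.0 g × 0.657 = 11.17 g.
n(C6H6) = 11.17 g / 78.108 g/mol = 0.1430 mol.
From the equation the C6H6:O2 mole ratio is 2:15, so n(O2) = 0.1430 × 15/2 = 1.072 mol.
Mass of O2 = 1.072 mol × 32.00 g/mol = 34.32 g.

34.3 g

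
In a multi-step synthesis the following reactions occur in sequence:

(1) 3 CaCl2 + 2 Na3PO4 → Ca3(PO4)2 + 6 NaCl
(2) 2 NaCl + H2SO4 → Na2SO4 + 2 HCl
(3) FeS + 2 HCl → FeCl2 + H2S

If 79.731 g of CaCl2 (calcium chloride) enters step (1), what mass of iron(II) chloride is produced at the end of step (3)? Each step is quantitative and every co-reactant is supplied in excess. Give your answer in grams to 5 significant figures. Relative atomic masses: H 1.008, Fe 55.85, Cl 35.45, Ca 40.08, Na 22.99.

91.061 g

M(CaCl2) = 40.08 + 2(35.45) = 110.98 g/mol.
M(FeCl2) = 55.85 + 2(35.45) = 126.75 g/mol.
n(CaCl2) = 79.731 / 110.98 = 0.718427 mol.
Reaction (1): CaCl2→NaCl ratio 3:6 ⇒ n(NaCl) = 1.43685 mol.
Reaction (2): NaCl→HCl ratio 2:2 ⇒ n(HCl) = 1.43685 mol.
Reaction (3): HCl→FeCl2 ratio 2:1 ⇒ n(FeCl2) = 0.718427 mol.
Mass of FeCl2 = 0.718427 × 126.75 = 91.0606 g.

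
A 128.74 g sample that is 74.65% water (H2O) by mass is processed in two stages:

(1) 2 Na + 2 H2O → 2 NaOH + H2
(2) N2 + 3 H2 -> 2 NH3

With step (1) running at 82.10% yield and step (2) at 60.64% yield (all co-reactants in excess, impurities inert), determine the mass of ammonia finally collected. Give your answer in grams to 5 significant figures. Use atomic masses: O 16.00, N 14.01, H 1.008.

15.079 g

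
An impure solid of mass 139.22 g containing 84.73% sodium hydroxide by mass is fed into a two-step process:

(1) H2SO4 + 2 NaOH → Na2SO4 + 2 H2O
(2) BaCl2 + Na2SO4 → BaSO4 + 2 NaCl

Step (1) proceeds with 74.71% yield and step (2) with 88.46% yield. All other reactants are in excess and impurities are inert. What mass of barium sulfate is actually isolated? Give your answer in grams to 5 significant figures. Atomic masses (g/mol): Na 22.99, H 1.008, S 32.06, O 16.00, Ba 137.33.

227.45 g

Pure NaOH = 139.22 × 0.8473 = 117.961 g.
M(NaOH) = 22.99 + 16.00 + 1.008 = 39.998 g/mol.
M(BaSO4) = 137.33 + 32.06 + 4(16.00) = 233.39 g/mol.
n(NaOH) = 117.961 / 39.998 = 2.94918 mol.
Step 1 (NaOH:Na2SO4 = 2:1): theoretical n(Na2SO4) = 1.47459 mol; at 74.71% yield, n(Na2SO4) = 1.10166 mol.
Step 2 (Na2SO4:BaSO4 = 1:1): theoretical n(BaSO4) = 1.10166 mol, so theoretical mass = 1.10166 × 233.39 = 257.117 g.
At 88.46% yield, actual mass of BaSO4 = 257.117 × 0.8846 = 227.446 g.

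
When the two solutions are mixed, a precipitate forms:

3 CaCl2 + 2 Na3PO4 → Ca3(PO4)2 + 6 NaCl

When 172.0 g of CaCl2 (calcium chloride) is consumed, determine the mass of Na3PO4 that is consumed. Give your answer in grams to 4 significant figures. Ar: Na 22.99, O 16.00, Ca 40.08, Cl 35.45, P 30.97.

M(CaCl2) = 40.08 + 2(35.45) = 110.98 g/mol.
M(Na3PO4) = 3(22.99) + 30.97 + 4(16.00) = 163.94 g/mol.
n(CaCl2) = 172.00 g / 110.98 g/mol = 1.5498 mol.
From the equation the CaCl2:Na3PO4 mole ratio is 3:2, so n(Na3PO4) = 1.5498 × 2/3 = 1.0332 mol.
Mass of Na3PO4 = 1.0332 mol × 163.94 g/mol = 169.39 g.

169.4 g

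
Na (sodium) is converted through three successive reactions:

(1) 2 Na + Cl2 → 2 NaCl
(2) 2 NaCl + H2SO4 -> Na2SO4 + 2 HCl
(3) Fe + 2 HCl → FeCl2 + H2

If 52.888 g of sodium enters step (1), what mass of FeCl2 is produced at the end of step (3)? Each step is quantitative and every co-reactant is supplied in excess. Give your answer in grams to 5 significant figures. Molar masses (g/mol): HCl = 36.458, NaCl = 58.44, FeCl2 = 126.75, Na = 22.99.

145.79 g

n(Na) = 52.888 / 22.99 = 2.30048 mol.
Reaction (1): Na→NaCl ratio 2:2 ⇒ n(NaCl) = 2.30048 mol.
Reaction (2): NaCl→HCl ratio 2:2 ⇒ n(HCl) = 2.30048 mol.
Reaction (3): HCl→FeCl2 ratio 2:1 ⇒ n(FeCl2) = 1.15024 mol.
Mass of FeCl2 = 1.15024 × 126.75 = 145.793 g.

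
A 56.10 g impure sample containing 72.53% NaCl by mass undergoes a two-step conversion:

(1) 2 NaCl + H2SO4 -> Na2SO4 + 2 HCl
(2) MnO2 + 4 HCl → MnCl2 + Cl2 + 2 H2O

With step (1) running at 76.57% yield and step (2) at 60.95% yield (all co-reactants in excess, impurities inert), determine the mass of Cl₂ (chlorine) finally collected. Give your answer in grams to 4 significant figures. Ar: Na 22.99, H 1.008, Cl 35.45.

5.760 g

Pure NaCl = 56.10 × 0.7253 = 40.689 g.
M(NaCl) = 22.99 + 35.45 = 58.44 g/mol.
M(Cl2) = 2(35.45) = 70.90 g/mol.
n(NaCl) = 40.689 / 58.44 = 0.69626 mol.
Step 1 (NaCl:HCl = 2:2): theoretical n(HCl) = 0.69626 mol; at 76.57% yield, n(HCl) = 0.53312 mol.
Step 2 (HCl:Cl2 = 4:1): theoretical n(Cl2) = 0.13328 mol, so theoretical mass = 0.13328 × 70.90 = 9.4496 g.
At 60.95% yield, actual mass of Cl2 = 9.4496 × 0.6095 = 5.7596 g.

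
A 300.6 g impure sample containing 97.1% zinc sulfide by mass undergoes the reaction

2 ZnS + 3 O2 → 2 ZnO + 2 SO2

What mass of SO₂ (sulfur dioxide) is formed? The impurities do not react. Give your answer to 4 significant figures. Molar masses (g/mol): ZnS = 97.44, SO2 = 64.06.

Mass of pure ZnS = 300.6 g × 0.971 = 291.88 g.
n(ZnS) = 291.88 g / 97.44 g/mol = 2.9955 mol.
From the equation the ZnS:SO2 mole ratio is 2:2, so n(SO2) = 2.9955 × 2/2 = 2.9955 mol.
Mass of SO2 = 2.9955 mol × 64.06 g/mol = 191.89 g.

191.9 g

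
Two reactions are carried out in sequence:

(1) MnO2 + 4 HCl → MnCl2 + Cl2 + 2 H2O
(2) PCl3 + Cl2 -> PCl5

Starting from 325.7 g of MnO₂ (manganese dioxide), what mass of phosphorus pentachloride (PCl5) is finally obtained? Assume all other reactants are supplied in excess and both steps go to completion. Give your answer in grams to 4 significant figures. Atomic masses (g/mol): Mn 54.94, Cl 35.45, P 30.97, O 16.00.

780.0 g

M(MnO2) = 54.94 + 2(16.00) = 86.94 g/mol.
M(PCl5) = 30.97 + 5(35.45) = 208.22 g/mol.
n(MnO2) = 325.70 / 86.94 = 3.7463 mol.
Step 1 gives a 1:1 ratio of MnO2 to Cl2, so n(Cl2) = 3.7463 mol.
In step 2 the Cl2:PCl5 ratio is 1:1, so n(PCl5) = 3.7463 mol.
Mass of PCl5 = 3.7463 × 208.22 = 780.05 g.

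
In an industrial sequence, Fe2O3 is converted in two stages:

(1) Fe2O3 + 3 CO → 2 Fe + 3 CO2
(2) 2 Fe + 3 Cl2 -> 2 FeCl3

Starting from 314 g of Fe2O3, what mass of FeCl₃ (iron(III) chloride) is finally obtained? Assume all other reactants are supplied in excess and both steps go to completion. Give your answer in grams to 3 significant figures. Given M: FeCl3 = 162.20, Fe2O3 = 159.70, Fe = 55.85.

638 g

n(Fe2O3) = 314.0 / 159.70 = 1.966 mol.
Step 1 gives a 1:2 ratio of Fe2O3 to Fe, so n(Fe) = 3.932 mol.
In step 2 the Fe:FeCl3 ratio is 2:2, so n(FeCl3) = 3.932 mol.
Mass of FeCl3 = 3.932 × 162.20 = 637.8 g.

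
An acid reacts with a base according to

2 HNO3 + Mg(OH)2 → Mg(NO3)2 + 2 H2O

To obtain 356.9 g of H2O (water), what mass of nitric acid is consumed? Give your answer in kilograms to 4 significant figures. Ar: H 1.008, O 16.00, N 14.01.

1.248 kg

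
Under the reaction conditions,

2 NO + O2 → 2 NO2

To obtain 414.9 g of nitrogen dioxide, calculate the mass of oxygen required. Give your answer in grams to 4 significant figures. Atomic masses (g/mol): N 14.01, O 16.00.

144.3 g

M(NO2) = 14.01 + 2(16.00) = 46.01 g/mol.
M(O2) = 2(16.00) = 32.00 g/mol.
n(NO2) = 414.90 g / 46.01 g/mol = 9.0176 mol.
From the equation the NO2:O2 mole ratio is 2:1, so n(O2) = 9.0176 × 1/2 = 4.5088 mol.
Mass of O2 = 4.5088 mol × 32.00 g/mol = 144.28 g.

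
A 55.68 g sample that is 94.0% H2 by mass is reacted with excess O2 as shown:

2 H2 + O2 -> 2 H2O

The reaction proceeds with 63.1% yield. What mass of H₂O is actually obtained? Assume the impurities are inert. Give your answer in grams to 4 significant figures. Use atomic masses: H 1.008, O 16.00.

Pure H2 available = 55.68 g × 0.940 = 52.339 g.
M(H2) = 2(1.008) = 2.016 g/mol.
M(H2O) = 2(1.008) + 16.00 = 18.016 g/mol.
n(H2) = 52.339 g / 2.016 g/mol = 25.962 mol.
From the equation the H2:H2O mole ratio is 2:2, so n(H2O) = 25.962 × 2/2 = 25.962 mol.
Mass of H2O = 25.962 mol × 18.016 g/mol = 467.73 g.
Actual mass collected = 467.73 g × 0.631 = 295.14 g.

295.1 g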